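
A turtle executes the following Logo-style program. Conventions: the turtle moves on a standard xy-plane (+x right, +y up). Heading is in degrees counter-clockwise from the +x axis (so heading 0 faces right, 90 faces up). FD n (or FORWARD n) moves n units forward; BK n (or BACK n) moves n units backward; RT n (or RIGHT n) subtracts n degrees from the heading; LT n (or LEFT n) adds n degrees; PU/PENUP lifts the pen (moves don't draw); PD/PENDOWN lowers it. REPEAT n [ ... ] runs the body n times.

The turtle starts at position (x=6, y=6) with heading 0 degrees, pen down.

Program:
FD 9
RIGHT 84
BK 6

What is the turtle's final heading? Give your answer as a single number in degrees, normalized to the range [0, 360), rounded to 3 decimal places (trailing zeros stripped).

Executing turtle program step by step:
Start: pos=(6,6), heading=0, pen down
FD 9: (6,6) -> (15,6) [heading=0, draw]
RT 84: heading 0 -> 276
BK 6: (15,6) -> (14.373,11.967) [heading=276, draw]
Final: pos=(14.373,11.967), heading=276, 2 segment(s) drawn

Answer: 276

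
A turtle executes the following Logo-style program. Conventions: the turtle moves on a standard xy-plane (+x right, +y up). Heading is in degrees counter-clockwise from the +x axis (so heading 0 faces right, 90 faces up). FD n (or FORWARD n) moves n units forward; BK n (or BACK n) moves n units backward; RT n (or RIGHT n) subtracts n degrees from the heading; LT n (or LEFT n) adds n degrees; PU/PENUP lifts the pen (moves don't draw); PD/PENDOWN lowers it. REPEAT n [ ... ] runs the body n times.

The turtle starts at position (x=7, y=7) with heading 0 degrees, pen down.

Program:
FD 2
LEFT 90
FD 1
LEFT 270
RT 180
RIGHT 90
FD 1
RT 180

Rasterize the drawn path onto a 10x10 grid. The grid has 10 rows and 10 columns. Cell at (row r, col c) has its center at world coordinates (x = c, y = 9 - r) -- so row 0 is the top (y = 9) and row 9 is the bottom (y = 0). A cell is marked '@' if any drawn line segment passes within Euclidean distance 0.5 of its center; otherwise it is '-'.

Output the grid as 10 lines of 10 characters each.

Segment 0: (7,7) -> (9,7)
Segment 1: (9,7) -> (9,8)
Segment 2: (9,8) -> (9,9)

Answer: ---------@
---------@
-------@@@
----------
----------
----------
----------
----------
----------
----------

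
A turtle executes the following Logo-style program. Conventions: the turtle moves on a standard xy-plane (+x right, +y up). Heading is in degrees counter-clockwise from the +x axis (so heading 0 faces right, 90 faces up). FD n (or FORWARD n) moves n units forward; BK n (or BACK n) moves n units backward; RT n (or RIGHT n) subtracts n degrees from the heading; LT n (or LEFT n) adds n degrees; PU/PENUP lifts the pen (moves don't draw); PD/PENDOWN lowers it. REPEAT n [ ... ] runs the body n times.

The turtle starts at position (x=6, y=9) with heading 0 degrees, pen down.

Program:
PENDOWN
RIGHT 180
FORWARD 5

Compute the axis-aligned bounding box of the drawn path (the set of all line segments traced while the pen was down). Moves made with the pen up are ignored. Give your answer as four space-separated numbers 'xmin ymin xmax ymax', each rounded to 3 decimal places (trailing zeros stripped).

Answer: 1 9 6 9

Derivation:
Executing turtle program step by step:
Start: pos=(6,9), heading=0, pen down
PD: pen down
RT 180: heading 0 -> 180
FD 5: (6,9) -> (1,9) [heading=180, draw]
Final: pos=(1,9), heading=180, 1 segment(s) drawn

Segment endpoints: x in {1, 6}, y in {9}
xmin=1, ymin=9, xmax=6, ymax=9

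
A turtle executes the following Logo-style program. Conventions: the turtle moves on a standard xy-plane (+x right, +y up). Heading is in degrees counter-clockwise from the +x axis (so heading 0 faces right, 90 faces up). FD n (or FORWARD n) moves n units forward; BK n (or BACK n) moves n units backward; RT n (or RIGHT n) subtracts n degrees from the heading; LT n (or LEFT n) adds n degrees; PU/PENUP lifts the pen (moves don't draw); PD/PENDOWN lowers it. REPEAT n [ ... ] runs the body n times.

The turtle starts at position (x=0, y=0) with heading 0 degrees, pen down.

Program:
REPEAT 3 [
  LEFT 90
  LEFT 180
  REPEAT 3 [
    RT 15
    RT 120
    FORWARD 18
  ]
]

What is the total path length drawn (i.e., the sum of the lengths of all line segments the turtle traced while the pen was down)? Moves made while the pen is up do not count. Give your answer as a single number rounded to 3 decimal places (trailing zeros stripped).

Answer: 162

Derivation:
Executing turtle program step by step:
Start: pos=(0,0), heading=0, pen down
REPEAT 3 [
  -- iteration 1/3 --
  LT 90: heading 0 -> 90
  LT 180: heading 90 -> 270
  REPEAT 3 [
    -- iteration 1/3 --
    RT 15: heading 270 -> 255
    RT 120: heading 255 -> 135
    FD 18: (0,0) -> (-12.728,12.728) [heading=135, draw]
    -- iteration 2/3 --
    RT 15: heading 135 -> 120
    RT 120: heading 120 -> 0
    FD 18: (-12.728,12.728) -> (5.272,12.728) [heading=0, draw]
    -- iteration 3/3 --
    RT 15: heading 0 -> 345
    RT 120: heading 345 -> 225
    FD 18: (5.272,12.728) -> (-7.456,0) [heading=225, draw]
  ]
  -- iteration 2/3 --
  LT 90: heading 225 -> 315
  LT 180: heading 315 -> 135
  REPEAT 3 [
    -- iteration 1/3 --
    RT 15: heading 135 -> 120
    RT 120: heading 120 -> 0
    FD 18: (-7.456,0) -> (10.544,0) [heading=0, draw]
    -- iteration 2/3 --
    RT 15: heading 0 -> 345
    RT 120: heading 345 -> 225
    FD 18: (10.544,0) -> (-2.184,-12.728) [heading=225, draw]
    -- iteration 3/3 --
    RT 15: heading 225 -> 210
    RT 120: heading 210 -> 90
    FD 18: (-2.184,-12.728) -> (-2.184,5.272) [heading=90, draw]
  ]
  -- iteration 3/3 --
  LT 90: heading 90 -> 180
  LT 180: heading 180 -> 0
  REPEAT 3 [
    -- iteration 1/3 --
    RT 15: heading 0 -> 345
    RT 120: heading 345 -> 225
    FD 18: (-2.184,5.272) -> (-14.912,-7.456) [heading=225, draw]
    -- iteration 2/3 --
    RT 15: heading 225 -> 210
    RT 120: heading 210 -> 90
    FD 18: (-14.912,-7.456) -> (-14.912,10.544) [heading=90, draw]
    -- iteration 3/3 --
    RT 15: heading 90 -> 75
    RT 120: heading 75 -> 315
    FD 18: (-14.912,10.544) -> (-2.184,-2.184) [heading=315, draw]
  ]
]
Final: pos=(-2.184,-2.184), heading=315, 9 segment(s) drawn

Segment lengths:
  seg 1: (0,0) -> (-12.728,12.728), length = 18
  seg 2: (-12.728,12.728) -> (5.272,12.728), length = 18
  seg 3: (5.272,12.728) -> (-7.456,0), length = 18
  seg 4: (-7.456,0) -> (10.544,0), length = 18
  seg 5: (10.544,0) -> (-2.184,-12.728), length = 18
  seg 6: (-2.184,-12.728) -> (-2.184,5.272), length = 18
  seg 7: (-2.184,5.272) -> (-14.912,-7.456), length = 18
  seg 8: (-14.912,-7.456) -> (-14.912,10.544), length = 18
  seg 9: (-14.912,10.544) -> (-2.184,-2.184), length = 18
Total = 162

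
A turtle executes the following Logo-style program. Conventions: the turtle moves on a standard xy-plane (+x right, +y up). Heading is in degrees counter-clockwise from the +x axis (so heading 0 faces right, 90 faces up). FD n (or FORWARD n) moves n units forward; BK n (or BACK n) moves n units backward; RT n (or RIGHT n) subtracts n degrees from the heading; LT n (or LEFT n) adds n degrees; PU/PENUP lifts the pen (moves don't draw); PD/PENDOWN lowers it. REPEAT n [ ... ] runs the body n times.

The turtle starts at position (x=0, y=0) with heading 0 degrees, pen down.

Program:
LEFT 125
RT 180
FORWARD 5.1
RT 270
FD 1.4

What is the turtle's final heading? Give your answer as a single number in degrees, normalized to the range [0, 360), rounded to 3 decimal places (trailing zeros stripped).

Answer: 35

Derivation:
Executing turtle program step by step:
Start: pos=(0,0), heading=0, pen down
LT 125: heading 0 -> 125
RT 180: heading 125 -> 305
FD 5.1: (0,0) -> (2.925,-4.178) [heading=305, draw]
RT 270: heading 305 -> 35
FD 1.4: (2.925,-4.178) -> (4.072,-3.375) [heading=35, draw]
Final: pos=(4.072,-3.375), heading=35, 2 segment(s) drawn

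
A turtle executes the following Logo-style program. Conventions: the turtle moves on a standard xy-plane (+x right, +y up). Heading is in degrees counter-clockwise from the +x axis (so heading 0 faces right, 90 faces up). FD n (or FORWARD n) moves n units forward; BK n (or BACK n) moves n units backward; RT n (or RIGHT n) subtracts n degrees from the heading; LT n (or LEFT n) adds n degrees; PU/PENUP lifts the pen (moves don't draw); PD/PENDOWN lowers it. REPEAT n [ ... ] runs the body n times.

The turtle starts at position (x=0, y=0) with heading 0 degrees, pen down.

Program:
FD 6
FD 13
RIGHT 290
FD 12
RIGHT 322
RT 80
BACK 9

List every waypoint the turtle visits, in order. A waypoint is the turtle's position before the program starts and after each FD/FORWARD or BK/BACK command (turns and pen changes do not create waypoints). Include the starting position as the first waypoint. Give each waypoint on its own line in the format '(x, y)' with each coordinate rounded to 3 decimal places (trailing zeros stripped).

Executing turtle program step by step:
Start: pos=(0,0), heading=0, pen down
FD 6: (0,0) -> (6,0) [heading=0, draw]
FD 13: (6,0) -> (19,0) [heading=0, draw]
RT 290: heading 0 -> 70
FD 12: (19,0) -> (23.104,11.276) [heading=70, draw]
RT 322: heading 70 -> 108
RT 80: heading 108 -> 28
BK 9: (23.104,11.276) -> (15.158,7.051) [heading=28, draw]
Final: pos=(15.158,7.051), heading=28, 4 segment(s) drawn
Waypoints (5 total):
(0, 0)
(6, 0)
(19, 0)
(23.104, 11.276)
(15.158, 7.051)

Answer: (0, 0)
(6, 0)
(19, 0)
(23.104, 11.276)
(15.158, 7.051)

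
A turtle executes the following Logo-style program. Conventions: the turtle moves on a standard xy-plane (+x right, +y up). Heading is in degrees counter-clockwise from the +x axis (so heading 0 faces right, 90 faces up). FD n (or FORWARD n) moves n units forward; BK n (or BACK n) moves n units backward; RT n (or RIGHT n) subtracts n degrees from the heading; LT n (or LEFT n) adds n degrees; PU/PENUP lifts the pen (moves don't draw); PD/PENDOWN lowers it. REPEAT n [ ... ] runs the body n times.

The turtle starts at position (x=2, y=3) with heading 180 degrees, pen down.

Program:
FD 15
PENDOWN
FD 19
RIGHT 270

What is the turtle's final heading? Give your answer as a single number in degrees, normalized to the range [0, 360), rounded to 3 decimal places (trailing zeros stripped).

Executing turtle program step by step:
Start: pos=(2,3), heading=180, pen down
FD 15: (2,3) -> (-13,3) [heading=180, draw]
PD: pen down
FD 19: (-13,3) -> (-32,3) [heading=180, draw]
RT 270: heading 180 -> 270
Final: pos=(-32,3), heading=270, 2 segment(s) drawn

Answer: 270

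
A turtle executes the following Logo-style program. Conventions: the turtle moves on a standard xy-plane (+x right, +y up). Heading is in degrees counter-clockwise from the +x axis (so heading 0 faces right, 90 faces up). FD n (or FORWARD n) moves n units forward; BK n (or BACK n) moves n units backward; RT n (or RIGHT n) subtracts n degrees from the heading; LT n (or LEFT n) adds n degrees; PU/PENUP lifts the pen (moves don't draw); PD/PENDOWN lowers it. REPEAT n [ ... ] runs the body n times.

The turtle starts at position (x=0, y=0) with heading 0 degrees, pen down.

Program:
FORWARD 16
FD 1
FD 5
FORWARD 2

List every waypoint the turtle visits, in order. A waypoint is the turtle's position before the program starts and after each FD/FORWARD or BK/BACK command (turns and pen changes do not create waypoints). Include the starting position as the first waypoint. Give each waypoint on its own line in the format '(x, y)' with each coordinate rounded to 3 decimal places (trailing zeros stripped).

Executing turtle program step by step:
Start: pos=(0,0), heading=0, pen down
FD 16: (0,0) -> (16,0) [heading=0, draw]
FD 1: (16,0) -> (17,0) [heading=0, draw]
FD 5: (17,0) -> (22,0) [heading=0, draw]
FD 2: (22,0) -> (24,0) [heading=0, draw]
Final: pos=(24,0), heading=0, 4 segment(s) drawn
Waypoints (5 total):
(0, 0)
(16, 0)
(17, 0)
(22, 0)
(24, 0)

Answer: (0, 0)
(16, 0)
(17, 0)
(22, 0)
(24, 0)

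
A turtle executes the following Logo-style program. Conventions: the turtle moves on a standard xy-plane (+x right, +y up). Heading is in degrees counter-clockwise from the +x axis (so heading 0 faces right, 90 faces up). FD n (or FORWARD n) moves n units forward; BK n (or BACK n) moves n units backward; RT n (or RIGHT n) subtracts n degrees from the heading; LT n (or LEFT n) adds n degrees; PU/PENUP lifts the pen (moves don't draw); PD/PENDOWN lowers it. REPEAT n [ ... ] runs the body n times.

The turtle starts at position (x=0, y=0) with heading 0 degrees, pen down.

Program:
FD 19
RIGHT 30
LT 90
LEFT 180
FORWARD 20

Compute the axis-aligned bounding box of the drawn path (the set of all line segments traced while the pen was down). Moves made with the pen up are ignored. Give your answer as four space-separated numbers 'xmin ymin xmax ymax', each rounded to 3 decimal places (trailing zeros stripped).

Answer: 0 -17.321 19 0

Derivation:
Executing turtle program step by step:
Start: pos=(0,0), heading=0, pen down
FD 19: (0,0) -> (19,0) [heading=0, draw]
RT 30: heading 0 -> 330
LT 90: heading 330 -> 60
LT 180: heading 60 -> 240
FD 20: (19,0) -> (9,-17.321) [heading=240, draw]
Final: pos=(9,-17.321), heading=240, 2 segment(s) drawn

Segment endpoints: x in {0, 9, 19}, y in {-17.321, 0}
xmin=0, ymin=-17.321, xmax=19, ymax=0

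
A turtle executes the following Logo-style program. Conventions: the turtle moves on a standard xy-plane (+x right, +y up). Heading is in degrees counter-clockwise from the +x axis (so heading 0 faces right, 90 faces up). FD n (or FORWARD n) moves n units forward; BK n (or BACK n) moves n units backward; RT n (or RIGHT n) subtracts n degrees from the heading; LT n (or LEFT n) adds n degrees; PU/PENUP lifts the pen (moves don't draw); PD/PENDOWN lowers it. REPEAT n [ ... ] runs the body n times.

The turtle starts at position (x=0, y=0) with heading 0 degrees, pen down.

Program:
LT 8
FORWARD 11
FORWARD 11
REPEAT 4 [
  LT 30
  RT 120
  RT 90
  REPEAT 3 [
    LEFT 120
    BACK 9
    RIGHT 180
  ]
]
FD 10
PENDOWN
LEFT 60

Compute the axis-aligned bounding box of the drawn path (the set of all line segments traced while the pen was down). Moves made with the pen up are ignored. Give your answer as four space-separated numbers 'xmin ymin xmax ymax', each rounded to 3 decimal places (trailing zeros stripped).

Executing turtle program step by step:
Start: pos=(0,0), heading=0, pen down
LT 8: heading 0 -> 8
FD 11: (0,0) -> (10.893,1.531) [heading=8, draw]
FD 11: (10.893,1.531) -> (21.786,3.062) [heading=8, draw]
REPEAT 4 [
  -- iteration 1/4 --
  LT 30: heading 8 -> 38
  RT 120: heading 38 -> 278
  RT 90: heading 278 -> 188
  REPEAT 3 [
    -- iteration 1/3 --
    LT 120: heading 188 -> 308
    BK 9: (21.786,3.062) -> (16.245,10.154) [heading=308, draw]
    RT 180: heading 308 -> 128
    -- iteration 2/3 --
    LT 120: heading 128 -> 248
    BK 9: (16.245,10.154) -> (19.616,18.499) [heading=248, draw]
    RT 180: heading 248 -> 68
    -- iteration 3/3 --
    LT 120: heading 68 -> 188
    BK 9: (19.616,18.499) -> (28.529,19.751) [heading=188, draw]
    RT 180: heading 188 -> 8
  ]
  -- iteration 2/4 --
  LT 30: heading 8 -> 38
  RT 120: heading 38 -> 278
  RT 90: heading 278 -> 188
  REPEAT 3 [
    -- iteration 1/3 --
    LT 120: heading 188 -> 308
    BK 9: (28.529,19.751) -> (22.988,26.843) [heading=308, draw]
    RT 180: heading 308 -> 128
    -- iteration 2/3 --
    LT 120: heading 128 -> 248
    BK 9: (22.988,26.843) -> (26.359,35.188) [heading=248, draw]
    RT 180: heading 248 -> 68
    -- iteration 3/3 --
    LT 120: heading 68 -> 188
    BK 9: (26.359,35.188) -> (35.272,36.44) [heading=188, draw]
    RT 180: heading 188 -> 8
  ]
  -- iteration 3/4 --
  LT 30: heading 8 -> 38
  RT 120: heading 38 -> 278
  RT 90: heading 278 -> 188
  REPEAT 3 [
    -- iteration 1/3 --
    LT 120: heading 188 -> 308
    BK 9: (35.272,36.44) -> (29.731,43.533) [heading=308, draw]
    RT 180: heading 308 -> 128
    -- iteration 2/3 --
    LT 120: heading 128 -> 248
    BK 9: (29.731,43.533) -> (33.102,51.877) [heading=248, draw]
    RT 180: heading 248 -> 68
    -- iteration 3/3 --
    LT 120: heading 68 -> 188
    BK 9: (33.102,51.877) -> (42.015,53.13) [heading=188, draw]
    RT 180: heading 188 -> 8
  ]
  -- iteration 4/4 --
  LT 30: heading 8 -> 38
  RT 120: heading 38 -> 278
  RT 90: heading 278 -> 188
  REPEAT 3 [
    -- iteration 1/3 --
    LT 120: heading 188 -> 308
    BK 9: (42.015,53.13) -> (36.474,60.222) [heading=308, draw]
    RT 180: heading 308 -> 128
    -- iteration 2/3 --
    LT 120: heading 128 -> 248
    BK 9: (36.474,60.222) -> (39.845,68.566) [heading=248, draw]
    RT 180: heading 248 -> 68
    -- iteration 3/3 --
    LT 120: heading 68 -> 188
    BK 9: (39.845,68.566) -> (48.758,69.819) [heading=188, draw]
    RT 180: heading 188 -> 8
  ]
]
FD 10: (48.758,69.819) -> (58.66,71.211) [heading=8, draw]
PD: pen down
LT 60: heading 8 -> 68
Final: pos=(58.66,71.211), heading=68, 15 segment(s) drawn

Segment endpoints: x in {0, 10.893, 16.245, 19.616, 21.786, 22.988, 26.359, 28.529, 29.731, 33.102, 35.272, 36.474, 39.845, 42.015, 48.758, 58.66}, y in {0, 1.531, 3.062, 10.154, 18.499, 19.751, 26.843, 35.188, 36.44, 43.533, 51.877, 53.13, 60.222, 68.566, 69.819, 71.211}
xmin=0, ymin=0, xmax=58.66, ymax=71.211

Answer: 0 0 58.66 71.211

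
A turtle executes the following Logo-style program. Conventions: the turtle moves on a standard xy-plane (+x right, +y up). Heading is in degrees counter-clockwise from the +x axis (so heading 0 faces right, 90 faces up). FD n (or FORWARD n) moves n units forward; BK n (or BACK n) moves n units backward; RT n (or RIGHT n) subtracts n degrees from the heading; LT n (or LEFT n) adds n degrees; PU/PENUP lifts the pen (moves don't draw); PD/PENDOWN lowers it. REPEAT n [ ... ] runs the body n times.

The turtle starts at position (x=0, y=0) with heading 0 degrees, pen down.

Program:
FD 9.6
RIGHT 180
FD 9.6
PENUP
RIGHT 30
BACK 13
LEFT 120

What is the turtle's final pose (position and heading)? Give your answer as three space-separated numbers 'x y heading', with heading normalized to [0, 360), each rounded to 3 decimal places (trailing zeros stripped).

Executing turtle program step by step:
Start: pos=(0,0), heading=0, pen down
FD 9.6: (0,0) -> (9.6,0) [heading=0, draw]
RT 180: heading 0 -> 180
FD 9.6: (9.6,0) -> (0,0) [heading=180, draw]
PU: pen up
RT 30: heading 180 -> 150
BK 13: (0,0) -> (11.258,-6.5) [heading=150, move]
LT 120: heading 150 -> 270
Final: pos=(11.258,-6.5), heading=270, 2 segment(s) drawn

Answer: 11.258 -6.5 270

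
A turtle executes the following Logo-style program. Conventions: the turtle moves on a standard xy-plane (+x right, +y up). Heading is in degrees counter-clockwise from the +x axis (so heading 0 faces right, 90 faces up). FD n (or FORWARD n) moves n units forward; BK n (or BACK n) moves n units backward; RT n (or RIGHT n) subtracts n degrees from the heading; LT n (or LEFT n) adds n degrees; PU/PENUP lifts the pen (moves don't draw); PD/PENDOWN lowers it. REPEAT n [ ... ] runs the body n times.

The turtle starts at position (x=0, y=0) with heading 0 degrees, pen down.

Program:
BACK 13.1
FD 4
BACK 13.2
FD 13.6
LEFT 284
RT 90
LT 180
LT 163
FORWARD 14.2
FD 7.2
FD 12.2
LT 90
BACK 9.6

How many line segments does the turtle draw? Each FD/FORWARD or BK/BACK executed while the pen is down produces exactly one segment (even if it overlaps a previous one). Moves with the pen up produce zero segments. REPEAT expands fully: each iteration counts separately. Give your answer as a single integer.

Executing turtle program step by step:
Start: pos=(0,0), heading=0, pen down
BK 13.1: (0,0) -> (-13.1,0) [heading=0, draw]
FD 4: (-13.1,0) -> (-9.1,0) [heading=0, draw]
BK 13.2: (-9.1,0) -> (-22.3,0) [heading=0, draw]
FD 13.6: (-22.3,0) -> (-8.7,0) [heading=0, draw]
LT 284: heading 0 -> 284
RT 90: heading 284 -> 194
LT 180: heading 194 -> 14
LT 163: heading 14 -> 177
FD 14.2: (-8.7,0) -> (-22.881,0.743) [heading=177, draw]
FD 7.2: (-22.881,0.743) -> (-30.071,1.12) [heading=177, draw]
FD 12.2: (-30.071,1.12) -> (-42.254,1.758) [heading=177, draw]
LT 90: heading 177 -> 267
BK 9.6: (-42.254,1.758) -> (-41.752,11.345) [heading=267, draw]
Final: pos=(-41.752,11.345), heading=267, 8 segment(s) drawn
Segments drawn: 8

Answer: 8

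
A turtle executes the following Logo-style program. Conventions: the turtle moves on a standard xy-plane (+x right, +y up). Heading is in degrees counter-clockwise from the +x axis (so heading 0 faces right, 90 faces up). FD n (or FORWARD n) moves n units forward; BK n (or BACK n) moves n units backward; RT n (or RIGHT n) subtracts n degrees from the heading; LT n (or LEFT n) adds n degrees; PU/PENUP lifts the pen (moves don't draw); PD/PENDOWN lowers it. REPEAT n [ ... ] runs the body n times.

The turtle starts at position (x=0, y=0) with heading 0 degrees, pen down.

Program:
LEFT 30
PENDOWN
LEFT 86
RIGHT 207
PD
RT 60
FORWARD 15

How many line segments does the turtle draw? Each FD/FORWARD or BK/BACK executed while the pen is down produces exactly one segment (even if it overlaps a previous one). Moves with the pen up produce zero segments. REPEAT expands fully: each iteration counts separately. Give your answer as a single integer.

Executing turtle program step by step:
Start: pos=(0,0), heading=0, pen down
LT 30: heading 0 -> 30
PD: pen down
LT 86: heading 30 -> 116
RT 207: heading 116 -> 269
PD: pen down
RT 60: heading 269 -> 209
FD 15: (0,0) -> (-13.119,-7.272) [heading=209, draw]
Final: pos=(-13.119,-7.272), heading=209, 1 segment(s) drawn
Segments drawn: 1

Answer: 1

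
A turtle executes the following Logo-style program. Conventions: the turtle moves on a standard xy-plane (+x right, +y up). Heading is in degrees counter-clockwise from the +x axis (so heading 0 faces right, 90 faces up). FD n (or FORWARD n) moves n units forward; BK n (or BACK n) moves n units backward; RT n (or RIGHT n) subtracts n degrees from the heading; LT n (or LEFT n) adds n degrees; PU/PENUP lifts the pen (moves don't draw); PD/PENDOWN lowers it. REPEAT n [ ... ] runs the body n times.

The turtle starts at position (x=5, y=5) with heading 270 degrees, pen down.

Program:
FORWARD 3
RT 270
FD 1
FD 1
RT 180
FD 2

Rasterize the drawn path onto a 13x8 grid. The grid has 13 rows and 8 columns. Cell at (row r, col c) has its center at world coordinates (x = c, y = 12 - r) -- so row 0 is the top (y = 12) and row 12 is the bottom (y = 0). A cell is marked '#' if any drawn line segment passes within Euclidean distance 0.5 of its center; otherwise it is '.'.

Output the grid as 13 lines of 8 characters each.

Answer: ........
........
........
........
........
........
........
.....#..
.....#..
.....#..
.....###
........
........

Derivation:
Segment 0: (5,5) -> (5,2)
Segment 1: (5,2) -> (6,2)
Segment 2: (6,2) -> (7,2)
Segment 3: (7,2) -> (5,2)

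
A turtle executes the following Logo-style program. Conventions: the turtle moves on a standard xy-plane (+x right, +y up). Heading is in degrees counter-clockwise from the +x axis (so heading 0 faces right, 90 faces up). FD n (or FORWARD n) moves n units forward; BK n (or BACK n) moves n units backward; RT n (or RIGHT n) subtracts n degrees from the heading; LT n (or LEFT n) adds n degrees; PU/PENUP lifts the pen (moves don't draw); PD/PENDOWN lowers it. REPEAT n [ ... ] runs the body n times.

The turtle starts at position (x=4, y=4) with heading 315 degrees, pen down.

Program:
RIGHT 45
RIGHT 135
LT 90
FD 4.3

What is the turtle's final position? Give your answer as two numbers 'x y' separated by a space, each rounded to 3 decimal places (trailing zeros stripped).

Executing turtle program step by step:
Start: pos=(4,4), heading=315, pen down
RT 45: heading 315 -> 270
RT 135: heading 270 -> 135
LT 90: heading 135 -> 225
FD 4.3: (4,4) -> (0.959,0.959) [heading=225, draw]
Final: pos=(0.959,0.959), heading=225, 1 segment(s) drawn

Answer: 0.959 0.959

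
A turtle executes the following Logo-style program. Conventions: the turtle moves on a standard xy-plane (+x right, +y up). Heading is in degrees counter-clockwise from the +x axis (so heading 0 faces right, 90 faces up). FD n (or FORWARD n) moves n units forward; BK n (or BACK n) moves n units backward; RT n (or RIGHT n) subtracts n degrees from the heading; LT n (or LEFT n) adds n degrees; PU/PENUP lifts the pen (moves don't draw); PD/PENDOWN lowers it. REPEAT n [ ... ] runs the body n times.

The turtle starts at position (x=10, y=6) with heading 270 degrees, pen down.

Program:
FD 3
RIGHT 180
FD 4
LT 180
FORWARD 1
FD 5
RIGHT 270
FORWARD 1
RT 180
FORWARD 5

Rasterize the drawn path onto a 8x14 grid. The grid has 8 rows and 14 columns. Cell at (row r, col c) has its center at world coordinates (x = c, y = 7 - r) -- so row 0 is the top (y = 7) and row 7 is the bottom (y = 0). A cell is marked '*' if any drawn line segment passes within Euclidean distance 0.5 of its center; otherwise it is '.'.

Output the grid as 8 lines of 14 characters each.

Segment 0: (10,6) -> (10,3)
Segment 1: (10,3) -> (10,7)
Segment 2: (10,7) -> (10,6)
Segment 3: (10,6) -> (10,1)
Segment 4: (10,1) -> (11,1)
Segment 5: (11,1) -> (6,1)

Answer: ..........*...
..........*...
..........*...
..........*...
..........*...
..........*...
......******..
..............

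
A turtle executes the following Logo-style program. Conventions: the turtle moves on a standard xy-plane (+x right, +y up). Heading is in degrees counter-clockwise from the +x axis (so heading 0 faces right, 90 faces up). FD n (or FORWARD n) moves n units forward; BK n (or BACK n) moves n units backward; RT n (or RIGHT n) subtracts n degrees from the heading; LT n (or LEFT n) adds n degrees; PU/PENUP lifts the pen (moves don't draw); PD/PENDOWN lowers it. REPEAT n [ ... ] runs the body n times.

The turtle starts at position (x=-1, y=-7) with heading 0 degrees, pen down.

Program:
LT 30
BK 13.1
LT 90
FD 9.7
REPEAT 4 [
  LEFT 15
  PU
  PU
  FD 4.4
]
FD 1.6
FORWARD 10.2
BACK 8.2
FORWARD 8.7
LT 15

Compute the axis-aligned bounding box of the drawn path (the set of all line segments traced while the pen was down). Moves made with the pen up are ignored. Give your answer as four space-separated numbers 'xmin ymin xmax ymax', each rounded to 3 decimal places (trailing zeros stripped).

Executing turtle program step by step:
Start: pos=(-1,-7), heading=0, pen down
LT 30: heading 0 -> 30
BK 13.1: (-1,-7) -> (-12.345,-13.55) [heading=30, draw]
LT 90: heading 30 -> 120
FD 9.7: (-12.345,-13.55) -> (-17.195,-5.15) [heading=120, draw]
REPEAT 4 [
  -- iteration 1/4 --
  LT 15: heading 120 -> 135
  PU: pen up
  PU: pen up
  FD 4.4: (-17.195,-5.15) -> (-20.306,-2.038) [heading=135, move]
  -- iteration 2/4 --
  LT 15: heading 135 -> 150
  PU: pen up
  PU: pen up
  FD 4.4: (-20.306,-2.038) -> (-24.117,0.162) [heading=150, move]
  -- iteration 3/4 --
  LT 15: heading 150 -> 165
  PU: pen up
  PU: pen up
  FD 4.4: (-24.117,0.162) -> (-28.367,1.301) [heading=165, move]
  -- iteration 4/4 --
  LT 15: heading 165 -> 180
  PU: pen up
  PU: pen up
  FD 4.4: (-28.367,1.301) -> (-32.767,1.301) [heading=180, move]
]
FD 1.6: (-32.767,1.301) -> (-34.367,1.301) [heading=180, move]
FD 10.2: (-34.367,1.301) -> (-44.567,1.301) [heading=180, move]
BK 8.2: (-44.567,1.301) -> (-36.367,1.301) [heading=180, move]
FD 8.7: (-36.367,1.301) -> (-45.067,1.301) [heading=180, move]
LT 15: heading 180 -> 195
Final: pos=(-45.067,1.301), heading=195, 2 segment(s) drawn

Segment endpoints: x in {-17.195, -12.345, -1}, y in {-13.55, -7, -5.15}
xmin=-17.195, ymin=-13.55, xmax=-1, ymax=-5.15

Answer: -17.195 -13.55 -1 -5.15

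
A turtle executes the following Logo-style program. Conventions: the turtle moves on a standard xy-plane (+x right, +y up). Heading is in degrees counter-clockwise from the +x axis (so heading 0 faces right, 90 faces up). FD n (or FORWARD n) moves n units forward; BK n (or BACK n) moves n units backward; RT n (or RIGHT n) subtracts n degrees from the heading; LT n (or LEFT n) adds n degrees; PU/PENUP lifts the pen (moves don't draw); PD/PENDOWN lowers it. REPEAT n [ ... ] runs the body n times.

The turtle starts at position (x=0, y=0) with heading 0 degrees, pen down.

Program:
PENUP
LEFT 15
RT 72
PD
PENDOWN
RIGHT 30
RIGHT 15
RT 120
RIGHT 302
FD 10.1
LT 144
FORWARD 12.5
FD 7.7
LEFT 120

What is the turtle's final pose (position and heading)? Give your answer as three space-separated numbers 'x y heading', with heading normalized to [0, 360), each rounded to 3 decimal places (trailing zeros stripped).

Answer: 9.273 -9.693 100

Derivation:
Executing turtle program step by step:
Start: pos=(0,0), heading=0, pen down
PU: pen up
LT 15: heading 0 -> 15
RT 72: heading 15 -> 303
PD: pen down
PD: pen down
RT 30: heading 303 -> 273
RT 15: heading 273 -> 258
RT 120: heading 258 -> 138
RT 302: heading 138 -> 196
FD 10.1: (0,0) -> (-9.709,-2.784) [heading=196, draw]
LT 144: heading 196 -> 340
FD 12.5: (-9.709,-2.784) -> (2.037,-7.059) [heading=340, draw]
FD 7.7: (2.037,-7.059) -> (9.273,-9.693) [heading=340, draw]
LT 120: heading 340 -> 100
Final: pos=(9.273,-9.693), heading=100, 3 segment(s) drawn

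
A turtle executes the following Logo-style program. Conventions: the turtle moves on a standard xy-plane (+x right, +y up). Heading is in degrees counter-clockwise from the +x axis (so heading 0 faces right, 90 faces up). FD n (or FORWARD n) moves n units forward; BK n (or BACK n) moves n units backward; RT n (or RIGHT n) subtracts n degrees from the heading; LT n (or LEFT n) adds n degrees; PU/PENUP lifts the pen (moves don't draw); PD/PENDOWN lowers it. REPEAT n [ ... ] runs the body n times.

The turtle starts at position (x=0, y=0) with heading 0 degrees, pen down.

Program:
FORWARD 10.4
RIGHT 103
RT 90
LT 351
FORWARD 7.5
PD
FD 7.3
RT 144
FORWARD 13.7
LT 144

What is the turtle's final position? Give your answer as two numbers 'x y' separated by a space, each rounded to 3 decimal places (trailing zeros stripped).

Answer: 9.971 8.859

Derivation:
Executing turtle program step by step:
Start: pos=(0,0), heading=0, pen down
FD 10.4: (0,0) -> (10.4,0) [heading=0, draw]
RT 103: heading 0 -> 257
RT 90: heading 257 -> 167
LT 351: heading 167 -> 158
FD 7.5: (10.4,0) -> (3.446,2.81) [heading=158, draw]
PD: pen down
FD 7.3: (3.446,2.81) -> (-3.322,5.544) [heading=158, draw]
RT 144: heading 158 -> 14
FD 13.7: (-3.322,5.544) -> (9.971,8.859) [heading=14, draw]
LT 144: heading 14 -> 158
Final: pos=(9.971,8.859), heading=158, 4 segment(s) drawn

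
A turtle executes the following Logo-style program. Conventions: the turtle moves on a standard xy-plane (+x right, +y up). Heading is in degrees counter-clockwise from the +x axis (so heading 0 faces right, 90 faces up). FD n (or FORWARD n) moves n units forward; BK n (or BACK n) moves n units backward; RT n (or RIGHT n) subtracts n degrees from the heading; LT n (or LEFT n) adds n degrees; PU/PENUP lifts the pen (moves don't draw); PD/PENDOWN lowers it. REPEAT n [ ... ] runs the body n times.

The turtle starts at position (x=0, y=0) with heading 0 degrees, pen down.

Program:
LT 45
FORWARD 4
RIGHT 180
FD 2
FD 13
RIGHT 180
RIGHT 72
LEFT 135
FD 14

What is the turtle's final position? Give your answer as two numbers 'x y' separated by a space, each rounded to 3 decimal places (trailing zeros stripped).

Answer: -12.104 5.537

Derivation:
Executing turtle program step by step:
Start: pos=(0,0), heading=0, pen down
LT 45: heading 0 -> 45
FD 4: (0,0) -> (2.828,2.828) [heading=45, draw]
RT 180: heading 45 -> 225
FD 2: (2.828,2.828) -> (1.414,1.414) [heading=225, draw]
FD 13: (1.414,1.414) -> (-7.778,-7.778) [heading=225, draw]
RT 180: heading 225 -> 45
RT 72: heading 45 -> 333
LT 135: heading 333 -> 108
FD 14: (-7.778,-7.778) -> (-12.104,5.537) [heading=108, draw]
Final: pos=(-12.104,5.537), heading=108, 4 segment(s) drawn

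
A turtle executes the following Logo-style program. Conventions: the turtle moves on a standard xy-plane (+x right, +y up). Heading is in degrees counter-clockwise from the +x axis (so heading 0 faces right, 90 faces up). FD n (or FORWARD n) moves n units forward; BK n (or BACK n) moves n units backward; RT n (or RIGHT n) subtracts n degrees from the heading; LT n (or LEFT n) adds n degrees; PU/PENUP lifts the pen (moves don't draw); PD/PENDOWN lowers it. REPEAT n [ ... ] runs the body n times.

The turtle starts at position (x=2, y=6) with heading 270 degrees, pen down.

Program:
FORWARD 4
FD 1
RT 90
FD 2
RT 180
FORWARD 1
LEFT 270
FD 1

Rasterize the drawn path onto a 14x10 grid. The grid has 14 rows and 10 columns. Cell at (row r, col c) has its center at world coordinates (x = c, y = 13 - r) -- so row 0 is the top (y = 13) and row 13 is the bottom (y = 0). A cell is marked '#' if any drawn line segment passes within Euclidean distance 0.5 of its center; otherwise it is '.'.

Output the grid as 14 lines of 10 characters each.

Segment 0: (2,6) -> (2,2)
Segment 1: (2,2) -> (2,1)
Segment 2: (2,1) -> (-0,1)
Segment 3: (-0,1) -> (1,1)
Segment 4: (1,1) -> (1,0)

Answer: ..........
..........
..........
..........
..........
..........
..........
..#.......
..#.......
..#.......
..#.......
..#.......
###.......
.#........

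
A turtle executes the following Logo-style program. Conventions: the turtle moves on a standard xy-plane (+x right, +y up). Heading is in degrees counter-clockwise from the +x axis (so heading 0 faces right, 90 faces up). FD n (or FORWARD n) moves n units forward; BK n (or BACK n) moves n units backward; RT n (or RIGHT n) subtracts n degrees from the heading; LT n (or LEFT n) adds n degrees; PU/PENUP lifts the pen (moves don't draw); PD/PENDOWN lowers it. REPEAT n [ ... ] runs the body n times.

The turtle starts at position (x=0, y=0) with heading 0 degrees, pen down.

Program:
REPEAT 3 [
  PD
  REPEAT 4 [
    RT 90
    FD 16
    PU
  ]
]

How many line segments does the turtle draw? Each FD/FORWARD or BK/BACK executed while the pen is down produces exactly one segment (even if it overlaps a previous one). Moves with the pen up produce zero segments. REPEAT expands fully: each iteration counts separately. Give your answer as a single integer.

Executing turtle program step by step:
Start: pos=(0,0), heading=0, pen down
REPEAT 3 [
  -- iteration 1/3 --
  PD: pen down
  REPEAT 4 [
    -- iteration 1/4 --
    RT 90: heading 0 -> 270
    FD 16: (0,0) -> (0,-16) [heading=270, draw]
    PU: pen up
    -- iteration 2/4 --
    RT 90: heading 270 -> 180
    FD 16: (0,-16) -> (-16,-16) [heading=180, move]
    PU: pen up
    -- iteration 3/4 --
    RT 90: heading 180 -> 90
    FD 16: (-16,-16) -> (-16,0) [heading=90, move]
    PU: pen up
    -- iteration 4/4 --
    RT 90: heading 90 -> 0
    FD 16: (-16,0) -> (0,0) [heading=0, move]
    PU: pen up
  ]
  -- iteration 2/3 --
  PD: pen down
  REPEAT 4 [
    -- iteration 1/4 --
    RT 90: heading 0 -> 270
    FD 16: (0,0) -> (0,-16) [heading=270, draw]
    PU: pen up
    -- iteration 2/4 --
    RT 90: heading 270 -> 180
    FD 16: (0,-16) -> (-16,-16) [heading=180, move]
    PU: pen up
    -- iteration 3/4 --
    RT 90: heading 180 -> 90
    FD 16: (-16,-16) -> (-16,0) [heading=90, move]
    PU: pen up
    -- iteration 4/4 --
    RT 90: heading 90 -> 0
    FD 16: (-16,0) -> (0,0) [heading=0, move]
    PU: pen up
  ]
  -- iteration 3/3 --
  PD: pen down
  REPEAT 4 [
    -- iteration 1/4 --
    RT 90: heading 0 -> 270
    FD 16: (0,0) -> (0,-16) [heading=270, draw]
    PU: pen up
    -- iteration 2/4 --
    RT 90: heading 270 -> 180
    FD 16: (0,-16) -> (-16,-16) [heading=180, move]
    PU: pen up
    -- iteration 3/4 --
    RT 90: heading 180 -> 90
    FD 16: (-16,-16) -> (-16,0) [heading=90, move]
    PU: pen up
    -- iteration 4/4 --
    RT 90: heading 90 -> 0
    FD 16: (-16,0) -> (0,0) [heading=0, move]
    PU: pen up
  ]
]
Final: pos=(0,0), heading=0, 3 segment(s) drawn
Segments drawn: 3

Answer: 3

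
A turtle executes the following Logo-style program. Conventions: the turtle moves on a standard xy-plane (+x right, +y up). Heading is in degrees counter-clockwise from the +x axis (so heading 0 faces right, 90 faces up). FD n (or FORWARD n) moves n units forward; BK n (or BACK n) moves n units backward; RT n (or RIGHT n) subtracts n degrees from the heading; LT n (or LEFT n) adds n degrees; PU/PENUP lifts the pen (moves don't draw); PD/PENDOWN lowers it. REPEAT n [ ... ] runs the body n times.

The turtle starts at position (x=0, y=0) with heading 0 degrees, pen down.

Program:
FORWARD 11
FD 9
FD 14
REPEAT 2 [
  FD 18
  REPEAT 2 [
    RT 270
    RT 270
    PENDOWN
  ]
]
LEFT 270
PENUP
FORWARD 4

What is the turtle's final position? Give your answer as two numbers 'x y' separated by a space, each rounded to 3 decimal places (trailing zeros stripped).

Answer: 70 -4

Derivation:
Executing turtle program step by step:
Start: pos=(0,0), heading=0, pen down
FD 11: (0,0) -> (11,0) [heading=0, draw]
FD 9: (11,0) -> (20,0) [heading=0, draw]
FD 14: (20,0) -> (34,0) [heading=0, draw]
REPEAT 2 [
  -- iteration 1/2 --
  FD 18: (34,0) -> (52,0) [heading=0, draw]
  REPEAT 2 [
    -- iteration 1/2 --
    RT 270: heading 0 -> 90
    RT 270: heading 90 -> 180
    PD: pen down
    -- iteration 2/2 --
    RT 270: heading 180 -> 270
    RT 270: heading 270 -> 0
    PD: pen down
  ]
  -- iteration 2/2 --
  FD 18: (52,0) -> (70,0) [heading=0, draw]
  REPEAT 2 [
    -- iteration 1/2 --
    RT 270: heading 0 -> 90
    RT 270: heading 90 -> 180
    PD: pen down
    -- iteration 2/2 --
    RT 270: heading 180 -> 270
    RT 270: heading 270 -> 0
    PD: pen down
  ]
]
LT 270: heading 0 -> 270
PU: pen up
FD 4: (70,0) -> (70,-4) [heading=270, move]
Final: pos=(70,-4), heading=270, 5 segment(s) drawn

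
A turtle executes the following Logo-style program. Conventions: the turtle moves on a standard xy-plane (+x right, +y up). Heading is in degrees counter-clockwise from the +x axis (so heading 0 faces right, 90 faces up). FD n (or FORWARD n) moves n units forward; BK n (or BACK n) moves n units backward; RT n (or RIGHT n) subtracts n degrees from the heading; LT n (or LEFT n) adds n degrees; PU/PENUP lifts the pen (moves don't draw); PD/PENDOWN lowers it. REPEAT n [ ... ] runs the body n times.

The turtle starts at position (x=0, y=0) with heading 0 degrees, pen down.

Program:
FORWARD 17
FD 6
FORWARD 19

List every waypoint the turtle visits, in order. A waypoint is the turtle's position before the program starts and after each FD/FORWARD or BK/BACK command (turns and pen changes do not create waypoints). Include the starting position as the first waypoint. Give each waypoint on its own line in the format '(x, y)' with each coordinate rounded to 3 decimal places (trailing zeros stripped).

Executing turtle program step by step:
Start: pos=(0,0), heading=0, pen down
FD 17: (0,0) -> (17,0) [heading=0, draw]
FD 6: (17,0) -> (23,0) [heading=0, draw]
FD 19: (23,0) -> (42,0) [heading=0, draw]
Final: pos=(42,0), heading=0, 3 segment(s) drawn
Waypoints (4 total):
(0, 0)
(17, 0)
(23, 0)
(42, 0)

Answer: (0, 0)
(17, 0)
(23, 0)
(42, 0)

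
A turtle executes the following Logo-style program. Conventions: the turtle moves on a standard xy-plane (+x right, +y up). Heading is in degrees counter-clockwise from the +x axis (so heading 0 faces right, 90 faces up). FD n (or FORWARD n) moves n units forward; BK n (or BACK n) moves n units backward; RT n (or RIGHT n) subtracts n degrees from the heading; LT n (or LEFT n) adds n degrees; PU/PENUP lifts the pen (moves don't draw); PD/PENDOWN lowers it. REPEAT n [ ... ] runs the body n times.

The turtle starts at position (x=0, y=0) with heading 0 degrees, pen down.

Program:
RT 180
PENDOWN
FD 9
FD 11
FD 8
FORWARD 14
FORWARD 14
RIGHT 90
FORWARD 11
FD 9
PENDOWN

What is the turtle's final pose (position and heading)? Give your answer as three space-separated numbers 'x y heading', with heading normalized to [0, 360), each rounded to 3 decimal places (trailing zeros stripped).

Executing turtle program step by step:
Start: pos=(0,0), heading=0, pen down
RT 180: heading 0 -> 180
PD: pen down
FD 9: (0,0) -> (-9,0) [heading=180, draw]
FD 11: (-9,0) -> (-20,0) [heading=180, draw]
FD 8: (-20,0) -> (-28,0) [heading=180, draw]
FD 14: (-28,0) -> (-42,0) [heading=180, draw]
FD 14: (-42,0) -> (-56,0) [heading=180, draw]
RT 90: heading 180 -> 90
FD 11: (-56,0) -> (-56,11) [heading=90, draw]
FD 9: (-56,11) -> (-56,20) [heading=90, draw]
PD: pen down
Final: pos=(-56,20), heading=90, 7 segment(s) drawn

Answer: -56 20 90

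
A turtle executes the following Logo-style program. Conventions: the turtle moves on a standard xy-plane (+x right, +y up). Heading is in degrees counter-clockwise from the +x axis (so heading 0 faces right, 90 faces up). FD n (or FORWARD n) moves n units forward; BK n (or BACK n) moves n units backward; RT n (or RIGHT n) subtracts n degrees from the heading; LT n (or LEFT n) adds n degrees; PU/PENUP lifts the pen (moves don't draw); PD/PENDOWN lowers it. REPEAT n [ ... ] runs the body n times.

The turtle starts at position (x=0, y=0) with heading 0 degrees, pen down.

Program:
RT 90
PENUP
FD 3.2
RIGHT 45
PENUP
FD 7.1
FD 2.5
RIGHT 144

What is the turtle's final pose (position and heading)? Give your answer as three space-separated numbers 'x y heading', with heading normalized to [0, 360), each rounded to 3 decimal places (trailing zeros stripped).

Executing turtle program step by step:
Start: pos=(0,0), heading=0, pen down
RT 90: heading 0 -> 270
PU: pen up
FD 3.2: (0,0) -> (0,-3.2) [heading=270, move]
RT 45: heading 270 -> 225
PU: pen up
FD 7.1: (0,-3.2) -> (-5.02,-8.22) [heading=225, move]
FD 2.5: (-5.02,-8.22) -> (-6.788,-9.988) [heading=225, move]
RT 144: heading 225 -> 81
Final: pos=(-6.788,-9.988), heading=81, 0 segment(s) drawn

Answer: -6.788 -9.988 81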